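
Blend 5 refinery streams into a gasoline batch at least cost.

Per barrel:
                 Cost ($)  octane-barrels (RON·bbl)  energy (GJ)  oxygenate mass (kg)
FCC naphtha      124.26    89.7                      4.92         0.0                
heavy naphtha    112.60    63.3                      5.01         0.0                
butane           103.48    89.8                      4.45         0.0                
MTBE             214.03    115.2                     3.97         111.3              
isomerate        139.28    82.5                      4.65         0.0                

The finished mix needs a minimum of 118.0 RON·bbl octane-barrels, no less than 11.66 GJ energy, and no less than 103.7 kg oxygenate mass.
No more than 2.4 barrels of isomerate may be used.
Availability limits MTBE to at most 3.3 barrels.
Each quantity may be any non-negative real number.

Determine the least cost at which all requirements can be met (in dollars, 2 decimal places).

Let x1 = barrels of FCC naphtha, x2 = barrels of heavy naphtha, x3 = barrels of butane, x4 = barrels of MTBE, x5 = barrels of isomerate.
Minimise 124.26x1 + 112.6x2 + 103.48x3 + 214.03x4 + 139.28x5 with:
  89.7x1 + 63.3x2 + 89.8x3 + 115.2x4 + 82.5x5 ≥ 118   (octane-barrels)
  4.92x1 + 5.01x2 + 4.45x3 + 3.97x4 + 4.65x5 ≥ 11.66   (energy)
  111.3x4 ≥ 103.7   (oxygenate mass)
  x5 ≤ 2.4
  x4 ≤ 3.3
  x1, x2, x3, x4, x5 ≥ 0.
The cheapest feasible vertex uses only heavy naphtha, MTBE; FCC naphtha, butane, isomerate are not used. The energy and oxygenate mass requirements are met with equality.
Solving gives x2 = 1.589, x4 = 0.93172.
Hence cost = 112.6·1.589 + 214.03·0.93172 = $378.3374.

$378.34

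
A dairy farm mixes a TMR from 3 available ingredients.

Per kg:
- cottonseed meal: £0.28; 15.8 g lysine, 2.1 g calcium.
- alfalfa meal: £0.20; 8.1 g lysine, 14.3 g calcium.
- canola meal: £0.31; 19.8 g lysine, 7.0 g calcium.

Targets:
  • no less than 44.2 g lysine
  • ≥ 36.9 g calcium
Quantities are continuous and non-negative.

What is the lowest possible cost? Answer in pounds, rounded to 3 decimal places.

£0.828

Set it up as a linear program. Let x1 = kg of cottonseed meal, x2 = kg of alfalfa meal, x3 = kg of canola meal.
Minimise 0.28x1 + 0.2x2 + 0.31x3 s.t.:
  15.8x1 + 8.1x2 + 19.8x3 ≥ 44.2   (lysine)
  2.1x1 + 14.3x2 + 7x3 ≥ 36.9   (calcium)
  x1, x2, x3 ≥ 0.
At the optimum only alfalfa meal, canola meal are positive (cottonseed meal = 0). The lysine and calcium requirements are met with equality.
Solving gives x2 = 1.86, x3 = 1.471.
Cost = 0.2·1.86 + 0.31·1.471 = 0.82801.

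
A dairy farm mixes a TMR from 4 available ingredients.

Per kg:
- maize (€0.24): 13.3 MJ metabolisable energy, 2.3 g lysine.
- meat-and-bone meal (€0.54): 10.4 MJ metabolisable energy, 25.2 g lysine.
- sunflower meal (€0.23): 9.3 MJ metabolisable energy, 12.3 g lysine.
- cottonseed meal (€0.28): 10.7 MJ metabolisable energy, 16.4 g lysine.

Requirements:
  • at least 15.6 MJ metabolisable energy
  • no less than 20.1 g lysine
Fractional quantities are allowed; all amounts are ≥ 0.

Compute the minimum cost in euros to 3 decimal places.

This is a linear program. Let x1 = kg of maize, x2 = kg of meat-and-bone meal, x3 = kg of sunflower meal, x4 = kg of cottonseed meal.
Minimize 0.24x1 + 0.54x2 + 0.23x3 + 0.28x4 subject to:
  13.3x1 + 10.4x2 + 9.3x3 + 10.7x4 ≥ 15.6   (metabolisable energy)
  2.3x1 + 25.2x2 + 12.3x3 + 16.4x4 ≥ 20.1   (lysine)
  x1, x2, x3, x4 ≥ 0.
The minimum-cost mix takes nothing from meat-and-bone meal, cottonseed meal — only maize, sunflower meal. The metabolisable energy and lysine requirements are met with equality.
So maize = 0.03481 kg, sunflower meal = 1.628 kg.
Objective = 0.24·0.03481 + 0.23·1.628 = 0.38279.

€0.383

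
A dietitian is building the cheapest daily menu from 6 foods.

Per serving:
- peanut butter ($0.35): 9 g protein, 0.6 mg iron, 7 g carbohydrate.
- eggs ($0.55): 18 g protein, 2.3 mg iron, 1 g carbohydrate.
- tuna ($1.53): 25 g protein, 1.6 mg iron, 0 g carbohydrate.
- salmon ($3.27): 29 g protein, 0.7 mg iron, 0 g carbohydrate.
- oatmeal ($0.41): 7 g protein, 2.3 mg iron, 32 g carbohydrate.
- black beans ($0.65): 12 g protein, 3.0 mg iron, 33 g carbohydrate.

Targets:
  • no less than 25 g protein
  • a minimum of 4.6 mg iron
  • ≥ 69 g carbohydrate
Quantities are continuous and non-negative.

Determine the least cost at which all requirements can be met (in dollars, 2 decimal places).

$1.18

Treat it as an LP. Let x1 = servings of peanut butter, x2 = servings of eggs, x3 = servings of tuna, x4 = servings of salmon, x5 = servings of oatmeal, x6 = servings of black beans.
Minimise 0.35x1 + 0.55x2 + 1.53x3 + 3.27x4 + 0.41x5 + 0.65x6 subject to:
  9x1 + 18x2 + 25x3 + 29x4 + 7x5 + 12x6 ≥ 25   (protein)
  0.6x1 + 2.3x2 + 1.6x3 + 0.7x4 + 2.3x5 + 3x6 ≥ 4.6   (iron)
  7x1 + 1x2 + 32x5 + 33x6 ≥ 69   (carbohydrate)
  x1, x2, x3, x4, x5, x6 ≥ 0.
The optimal basis is {eggs, oatmeal}; peanut butter, tuna, salmon, black beans drop out. The protein and carbohydrate requirements are met with equality.
Optimal quantities: eggs = 0.5571 servings, oatmeal = 2.139 servings.
Hence cost = 0.55·0.5571 + 0.41·2.139 = $1.1834.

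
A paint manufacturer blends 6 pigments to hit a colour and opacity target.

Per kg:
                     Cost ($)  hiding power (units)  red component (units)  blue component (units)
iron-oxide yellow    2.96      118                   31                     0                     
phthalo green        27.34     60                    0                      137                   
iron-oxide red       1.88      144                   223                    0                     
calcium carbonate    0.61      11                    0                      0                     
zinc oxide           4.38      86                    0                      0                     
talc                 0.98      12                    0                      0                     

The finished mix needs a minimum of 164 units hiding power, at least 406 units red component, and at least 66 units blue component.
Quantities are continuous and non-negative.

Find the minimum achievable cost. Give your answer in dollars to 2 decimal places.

Let x1 = kg of iron-oxide yellow, x2 = kg of phthalo green, x3 = kg of iron-oxide red, x4 = kg of calcium carbonate, x5 = kg of zinc oxide, x6 = kg of talc.
Minimise 2.96x1 + 27.34x2 + 1.88x3 + 0.61x4 + 4.38x5 + 0.98x6 s.t.:
  118x1 + 60x2 + 144x3 + 11x4 + 86x5 + 12x6 ≥ 164   (hiding power)
  31x1 + 223x3 ≥ 406   (red component)
  137x2 ≥ 66   (blue component)
  x1, x2, x3, x4, x5, x6 ≥ 0.
The cheapest feasible vertex uses only phthalo green, iron-oxide red; iron-oxide yellow, calcium carbonate, zinc oxide, talc are not used. There the red component and blue component constraints are tight.
Solving gives x2 = 0.48175, x3 = 1.8206.
Total cost: 27.34·0.48175 + 1.88·1.8206 = 16.5938.

$16.59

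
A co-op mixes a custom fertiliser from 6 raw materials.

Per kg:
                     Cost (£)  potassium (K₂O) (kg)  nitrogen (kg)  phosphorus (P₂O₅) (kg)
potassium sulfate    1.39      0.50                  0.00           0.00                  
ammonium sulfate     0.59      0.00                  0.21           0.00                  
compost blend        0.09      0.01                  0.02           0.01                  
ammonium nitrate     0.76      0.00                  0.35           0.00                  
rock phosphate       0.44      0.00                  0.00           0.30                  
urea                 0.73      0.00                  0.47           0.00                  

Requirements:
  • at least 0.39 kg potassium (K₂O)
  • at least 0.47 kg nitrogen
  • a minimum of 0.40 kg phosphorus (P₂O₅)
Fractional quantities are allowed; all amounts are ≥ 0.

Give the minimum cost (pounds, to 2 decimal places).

Set it up as a linear program. Let x1 = kg of potassium sulfate, x2 = kg of ammonium sulfate, x3 = kg of compost blend, x4 = kg of ammonium nitrate, x5 = kg of rock phosphate, x6 = kg of urea.
min 1.39x1 + 0.59x2 + 0.09x3 + 0.76x4 + 0.44x5 + 0.73x6 s.t.:
  0.5x1 + 0.01x3 ≥ 0.39   (potassium (K₂O))
  0.21x2 + 0.02x3 + 0.35x4 + 0.47x6 ≥ 0.47   (nitrogen)
  0.01x3 + 0.3x5 ≥ 0.4   (phosphorus (P₂O₅))
  x1, x2, x3, x4, x5, x6 ≥ 0.
The optimal basis is {potassium sulfate, rock phosphate, urea}; ammonium sulfate, compost blend, ammonium nitrate drop out. There the potassium (K₂O), nitrogen, phosphorus (P₂O₅) constraints are tight.
That vertex is x1 = 0.78, x5 = 1.333, x6 = 1.
Hence cost = 1.39·0.78 + 0.44·1.333 + 0.73·1 = £2.4007.

£2.40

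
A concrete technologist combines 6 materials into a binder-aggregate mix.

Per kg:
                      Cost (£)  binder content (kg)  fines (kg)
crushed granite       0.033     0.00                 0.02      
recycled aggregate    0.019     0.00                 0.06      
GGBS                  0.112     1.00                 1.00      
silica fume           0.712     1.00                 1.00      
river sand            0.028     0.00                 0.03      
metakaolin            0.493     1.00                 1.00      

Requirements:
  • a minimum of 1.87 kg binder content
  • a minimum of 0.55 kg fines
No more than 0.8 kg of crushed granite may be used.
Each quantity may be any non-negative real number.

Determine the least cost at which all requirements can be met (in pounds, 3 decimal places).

Let x1 = kg of crushed granite, x2 = kg of recycled aggregate, x3 = kg of GGBS, x4 = kg of silica fume, x5 = kg of river sand, x6 = kg of metakaolin.
Minimise 0.033x1 + 0.019x2 + 0.112x3 + 0.712x4 + 0.028x5 + 0.493x6 s.t.:
  1x3 + 1x4 + 1x6 ≥ 1.87   (binder content)
  0.02x1 + 0.06x2 + 1x3 + 1x4 + 0.03x5 + 1x6 ≥ 0.55   (fines)
  x1 ≤ 0.8
  x1, x2, x3, x4, x5, x6 ≥ 0.
The optimal basis is {GGBS}; crushed granite, recycled aggregate, silica fume, river sand, metakaolin drop out. The binder content requirement is met with equality.
That vertex is x3 = 1.87.
Total cost: 0.112·1.87 = 0.20944.

£0.209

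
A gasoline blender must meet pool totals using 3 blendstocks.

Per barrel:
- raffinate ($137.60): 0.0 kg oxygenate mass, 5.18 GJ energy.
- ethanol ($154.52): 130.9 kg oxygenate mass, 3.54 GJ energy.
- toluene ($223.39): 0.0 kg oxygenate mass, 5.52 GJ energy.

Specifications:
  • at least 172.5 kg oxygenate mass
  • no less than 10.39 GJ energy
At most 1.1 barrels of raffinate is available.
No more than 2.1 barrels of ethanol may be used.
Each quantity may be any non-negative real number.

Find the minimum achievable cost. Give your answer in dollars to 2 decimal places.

$356.08

Treat it as an LP. Let x1 = barrels of raffinate, x2 = barrels of ethanol, x3 = barrels of toluene.
Minimise 137.6x1 + 154.52x2 + 223.39x3 s.t.:
  130.9x2 ≥ 172.5   (oxygenate mass)
  5.18x1 + 3.54x2 + 5.52x3 ≥ 10.39   (energy)
  x1 ≤ 1.1
  x2 ≤ 2.1
  x1, x2, x3 ≥ 0.
The optimal mix uses every input. There the oxygenate mass, energy, the raffinate cap constraints are tight.
Solving gives x1 = 1.1, x2 = 1.3178, x3 = 0.0048892.
Objective = 137.6·1.1 + 154.52·1.3178 + 223.39·0.0048892 = 356.0787.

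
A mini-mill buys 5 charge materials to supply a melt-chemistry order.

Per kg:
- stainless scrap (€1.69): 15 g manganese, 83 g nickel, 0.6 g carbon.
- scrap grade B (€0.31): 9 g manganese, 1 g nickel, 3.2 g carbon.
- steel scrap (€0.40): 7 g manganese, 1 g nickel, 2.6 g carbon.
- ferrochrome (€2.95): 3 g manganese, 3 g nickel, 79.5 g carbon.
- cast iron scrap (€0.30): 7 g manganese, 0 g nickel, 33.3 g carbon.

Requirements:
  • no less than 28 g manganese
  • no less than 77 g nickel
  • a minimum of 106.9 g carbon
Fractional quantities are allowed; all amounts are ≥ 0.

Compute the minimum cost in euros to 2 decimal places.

€2.53

Set it up as a linear program. Let x1 = kg of stainless scrap, x2 = kg of scrap grade B, x3 = kg of steel scrap, x4 = kg of ferrochrome, x5 = kg of cast iron scrap.
Minimize 1.69x1 + 0.31x2 + 0.4x3 + 2.95x4 + 0.3x5 s.t.:
  15x1 + 9x2 + 7x3 + 3x4 + 7x5 ≥ 28   (manganese)
  83x1 + 1x2 + 1x3 + 3x4 ≥ 77   (nickel)
  0.6x1 + 3.2x2 + 2.6x3 + 79.5x4 + 33.3x5 ≥ 106.9   (carbon)
  x1, x2, x3, x4, x5 ≥ 0.
The cheapest feasible vertex uses only stainless scrap, cast iron scrap; scrap grade B, steel scrap, ferrochrome are not used. Binding constraints: nickel and carbon.
Optimal quantities: stainless scrap = 0.9277 kg, cast iron scrap = 3.193 kg.
Total cost: 1.69·0.9277 + 0.3·3.193 = 2.5257.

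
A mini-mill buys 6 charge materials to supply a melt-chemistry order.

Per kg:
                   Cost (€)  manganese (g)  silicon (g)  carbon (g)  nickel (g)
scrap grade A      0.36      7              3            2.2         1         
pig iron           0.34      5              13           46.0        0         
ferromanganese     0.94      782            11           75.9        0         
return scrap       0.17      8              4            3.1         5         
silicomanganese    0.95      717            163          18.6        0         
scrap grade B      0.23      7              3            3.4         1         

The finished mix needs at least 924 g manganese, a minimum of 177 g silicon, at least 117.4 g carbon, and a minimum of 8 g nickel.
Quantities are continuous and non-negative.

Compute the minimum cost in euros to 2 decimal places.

€1.96

Set it up as a linear program. Let x1 = kg of scrap grade A, x2 = kg of pig iron, x3 = kg of ferromanganese, x4 = kg of return scrap, x5 = kg of silicomanganese, x6 = kg of scrap grade B.
Minimize 0.36x1 + 0.34x2 + 0.94x3 + 0.17x4 + 0.95x5 + 0.23x6 s.t.:
  7x1 + 5x2 + 782x3 + 8x4 + 717x5 + 7x6 ≥ 924   (manganese)
  3x1 + 13x2 + 11x3 + 4x4 + 163x5 + 3x6 ≥ 177   (silicon)
  2.2x1 + 46x2 + 75.9x3 + 3.1x4 + 18.6x5 + 3.4x6 ≥ 117.4   (carbon)
  1x1 + 5x4 + 1x6 ≥ 8   (nickel)
  x1, x2, x3, x4, x5, x6 ≥ 0.
The optimal basis is {pig iron, ferromanganese, return scrap, silicomanganese}; scrap grade A, scrap grade B drop out. The manganese, silicon, carbon, nickel requirements are met with equality.
Solving gives x2 = 1.538, x3 = 0.3285, x4 = 1.6, x5 = 0.9018.
Objective = 0.34·1.538 + 0.94·0.3285 + 0.17·1.6 + 0.95·0.9018 = 1.9604.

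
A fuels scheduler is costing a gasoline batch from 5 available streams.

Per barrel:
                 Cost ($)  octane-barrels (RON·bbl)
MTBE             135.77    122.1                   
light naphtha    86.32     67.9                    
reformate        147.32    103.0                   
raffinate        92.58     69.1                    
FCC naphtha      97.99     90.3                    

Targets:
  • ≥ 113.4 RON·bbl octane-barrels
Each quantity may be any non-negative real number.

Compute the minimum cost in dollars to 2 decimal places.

$123.06

Let x1 = barrels of MTBE, x2 = barrels of light naphtha, x3 = barrels of reformate, x4 = barrels of raffinate, x5 = barrels of FCC naphtha.
Minimize 135.77x1 + 86.32x2 + 147.32x3 + 92.58x4 + 97.99x5 s.t.:
  122.1x1 + 67.9x2 + 103x3 + 69.1x4 + 90.3x5 ≥ 113.4   (octane-barrels)
  x1, x2, x3, x4, x5 ≥ 0.
The minimum-cost mix takes nothing from MTBE, light naphtha, reformate, raffinate — only FCC naphtha. The octane-barrels requirement is met with equality.
So FCC naphtha = 1.2558 barrels.
Hence cost = 97.99·1.2558 = $123.0558.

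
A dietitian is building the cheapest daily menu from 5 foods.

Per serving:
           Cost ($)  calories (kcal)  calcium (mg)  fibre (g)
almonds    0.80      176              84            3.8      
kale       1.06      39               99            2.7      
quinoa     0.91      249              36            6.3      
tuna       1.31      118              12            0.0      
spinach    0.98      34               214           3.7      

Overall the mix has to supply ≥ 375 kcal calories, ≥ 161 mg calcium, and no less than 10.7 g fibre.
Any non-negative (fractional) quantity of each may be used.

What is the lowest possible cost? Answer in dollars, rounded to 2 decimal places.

This is a linear program. Let x1 = servings of almonds, x2 = servings of kale, x3 = servings of quinoa, x4 = servings of tuna, x5 = servings of spinach.
Minimize 0.8x1 + 1.06x2 + 0.91x3 + 1.31x4 + 0.98x5 with:
  176x1 + 39x2 + 249x3 + 118x4 + 34x5 ≥ 375   (calories)
  84x1 + 99x2 + 36x3 + 12x4 + 214x5 ≥ 161   (calcium)
  3.8x1 + 2.7x2 + 6.3x3 + 3.7x5 ≥ 10.7   (fibre)
  x1, x2, x3, x4, x5 ≥ 0.
The optimal basis is {almonds, quinoa, spinach}; kale, tuna drop out. The calories, calcium, fibre requirements are met with equality.
Solving gives x1 = 0.1645, x3 = 1.326, x5 = 0.4646.
Total cost: 0.8·0.1645 + 0.91·1.326 + 0.98·0.4646 = 1.7936.

$1.79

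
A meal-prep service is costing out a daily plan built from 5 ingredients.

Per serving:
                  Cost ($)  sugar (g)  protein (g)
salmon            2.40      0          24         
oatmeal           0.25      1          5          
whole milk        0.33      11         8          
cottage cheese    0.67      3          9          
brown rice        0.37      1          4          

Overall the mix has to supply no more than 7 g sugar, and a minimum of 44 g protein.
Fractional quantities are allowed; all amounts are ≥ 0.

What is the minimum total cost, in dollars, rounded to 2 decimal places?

$2.65

Let x1 = servings of salmon, x2 = servings of oatmeal, x3 = servings of whole milk, x4 = servings of cottage cheese, x5 = servings of brown rice.
Minimize 2.4x1 + 0.25x2 + 0.33x3 + 0.67x4 + 0.37x5 with:
  1x2 + 11x3 + 3x4 + 1x5 ≤ 7   (sugar)
  24x1 + 5x2 + 8x3 + 9x4 + 4x5 ≥ 44   (protein)
  x1, x2, x3, x4, x5 ≥ 0.
At the optimum only salmon, oatmeal are positive (whole milk, cottage cheese, brown rice = 0). The sugar and protein requirements are met with equality.
Solving gives x1 = 0.375, x2 = 7.
Total cost: 2.4·0.375 + 0.25·7 = 2.6500.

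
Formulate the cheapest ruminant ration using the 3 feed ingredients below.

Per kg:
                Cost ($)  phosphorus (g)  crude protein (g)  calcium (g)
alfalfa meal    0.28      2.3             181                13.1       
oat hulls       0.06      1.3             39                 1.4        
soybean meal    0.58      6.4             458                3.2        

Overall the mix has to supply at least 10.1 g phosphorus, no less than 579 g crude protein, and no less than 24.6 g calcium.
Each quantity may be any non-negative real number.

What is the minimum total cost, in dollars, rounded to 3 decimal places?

Set it up as a linear program. Let x1 = kg of alfalfa meal, x2 = kg of oat hulls, x3 = kg of soybean meal.
Minimize 0.28x1 + 0.06x2 + 0.58x3 with:
  2.3x1 + 1.3x2 + 6.4x3 ≥ 10.1   (phosphorus)
  181x1 + 39x2 + 458x3 ≥ 579   (crude protein)
  13.1x1 + 1.4x2 + 3.2x3 ≥ 24.6   (calcium)
  x1, x2, x3 ≥ 0.
All 3 inputs are positive at the optimum. The phosphorus, crude protein, calcium requirements are met with equality.
That vertex is x1 = 1.441, x2 = 3.099, x3 = 0.4306.
Objective = 0.28·1.441 + 0.06·3.099 + 0.58·0.4306 = 0.83917.

$0.839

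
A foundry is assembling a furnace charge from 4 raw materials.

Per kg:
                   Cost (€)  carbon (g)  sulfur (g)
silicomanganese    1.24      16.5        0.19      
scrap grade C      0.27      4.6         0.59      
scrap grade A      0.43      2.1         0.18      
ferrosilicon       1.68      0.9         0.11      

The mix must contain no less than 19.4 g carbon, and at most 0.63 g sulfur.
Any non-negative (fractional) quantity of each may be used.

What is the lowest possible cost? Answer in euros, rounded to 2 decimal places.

€1.40

Treat it as an LP. Let x1 = kg of silicomanganese, x2 = kg of scrap grade C, x3 = kg of scrap grade A, x4 = kg of ferrosilicon.
min 1.24x1 + 0.27x2 + 0.43x3 + 1.68x4 subject to:
  16.5x1 + 4.6x2 + 2.1x3 + 0.9x4 ≥ 19.4   (carbon)
  0.19x1 + 0.59x2 + 0.18x3 + 0.11x4 ≤ 0.63   (sulfur)
  x1, x2, x3, x4 ≥ 0.
The optimal basis is {silicomanganese, scrap grade C}; scrap grade A, ferrosilicon drop out. The carbon and sulfur requirements are met with equality.
Solving gives x1 = 0.9647, x2 = 0.7571.
Hence cost = 1.24·0.9647 + 0.27·0.7571 = €1.4006.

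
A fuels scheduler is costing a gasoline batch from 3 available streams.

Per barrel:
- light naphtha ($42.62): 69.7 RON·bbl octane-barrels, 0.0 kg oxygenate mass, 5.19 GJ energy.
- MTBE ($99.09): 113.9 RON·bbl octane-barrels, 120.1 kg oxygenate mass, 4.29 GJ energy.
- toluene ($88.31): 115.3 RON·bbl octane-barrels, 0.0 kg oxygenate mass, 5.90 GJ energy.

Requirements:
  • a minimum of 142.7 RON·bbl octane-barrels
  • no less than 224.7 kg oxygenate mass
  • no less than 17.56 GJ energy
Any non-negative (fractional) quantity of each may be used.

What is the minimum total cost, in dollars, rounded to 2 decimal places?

Treat it as an LP. Let x1 = barrels of light naphtha, x2 = barrels of MTBE, x3 = barrels of toluene.
Minimize 42.62x1 + 99.09x2 + 88.31x3 with:
  69.7x1 + 113.9x2 + 115.3x3 ≥ 142.7   (octane-barrels)
  120.1x2 ≥ 224.7   (oxygenate mass)
  5.19x1 + 4.29x2 + 5.9x3 ≥ 17.56   (energy)
  x1, x2, x3 ≥ 0.
The optimal basis is {light naphtha, MTBE}; toluene drops out. The oxygenate mass and energy requirements are met with equality.
That vertex is x1 = 1.8369, x2 = 1.8709.
Cost = 42.62·1.8369 + 99.09·1.8709 = 263.6762.

$263.68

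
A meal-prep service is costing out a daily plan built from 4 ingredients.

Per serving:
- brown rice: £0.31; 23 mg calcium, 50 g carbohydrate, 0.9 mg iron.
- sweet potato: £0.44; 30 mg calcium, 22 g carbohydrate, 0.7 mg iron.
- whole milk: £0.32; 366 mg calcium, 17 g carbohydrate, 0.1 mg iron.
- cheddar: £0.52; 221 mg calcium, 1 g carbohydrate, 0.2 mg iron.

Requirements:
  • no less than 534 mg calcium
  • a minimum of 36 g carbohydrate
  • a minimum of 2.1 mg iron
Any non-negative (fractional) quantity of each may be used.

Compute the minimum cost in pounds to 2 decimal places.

£1.10

Set it up as a linear program. Let x1 = servings of brown rice, x2 = servings of sweet potato, x3 = servings of whole milk, x4 = servings of cheddar.
Minimise 0.31x1 + 0.44x2 + 0.32x3 + 0.52x4 s.t.:
  23x1 + 30x2 + 366x3 + 221x4 ≥ 534   (calcium)
  50x1 + 22x2 + 17x3 + 1x4 ≥ 36   (carbohydrate)
  0.9x1 + 0.7x2 + 0.1x3 + 0.2x4 ≥ 2.1   (iron)
  x1, x2, x3, x4 ≥ 0.
The minimum-cost mix takes nothing from sweet potato, cheddar — only brown rice, whole milk. The calcium and iron requirements are met with equality.
Solving gives x1 = 2.186, x3 = 1.322.
Hence cost = 0.31·2.186 + 0.32·1.322 = £1.1007.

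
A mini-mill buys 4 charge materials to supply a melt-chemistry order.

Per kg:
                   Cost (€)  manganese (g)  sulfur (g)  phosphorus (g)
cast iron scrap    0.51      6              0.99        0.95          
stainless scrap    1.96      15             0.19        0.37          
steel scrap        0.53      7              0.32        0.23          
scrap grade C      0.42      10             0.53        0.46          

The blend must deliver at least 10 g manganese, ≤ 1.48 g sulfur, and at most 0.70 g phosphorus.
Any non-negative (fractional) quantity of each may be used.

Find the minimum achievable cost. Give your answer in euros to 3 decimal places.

This is a linear program. Let x1 = kg of cast iron scrap, x2 = kg of stainless scrap, x3 = kg of steel scrap, x4 = kg of scrap grade C.
Minimize 0.51x1 + 1.96x2 + 0.53x3 + 0.42x4 s.t.:
  6x1 + 15x2 + 7x3 + 10x4 ≥ 10   (manganese)
  0.99x1 + 0.19x2 + 0.32x3 + 0.53x4 ≤ 1.48   (sulfur)
  0.95x1 + 0.37x2 + 0.23x3 + 0.46x4 ≤ 0.7   (phosphorus)
  x1, x2, x3, x4 ≥ 0.
The optimal basis is {scrap grade C}; cast iron scrap, stainless scrap, steel scrap drop out. There the manganese constraint is tight.
Solving gives x4 = 1.
Hence cost = 0.42·1 = €0.42000.

€0.420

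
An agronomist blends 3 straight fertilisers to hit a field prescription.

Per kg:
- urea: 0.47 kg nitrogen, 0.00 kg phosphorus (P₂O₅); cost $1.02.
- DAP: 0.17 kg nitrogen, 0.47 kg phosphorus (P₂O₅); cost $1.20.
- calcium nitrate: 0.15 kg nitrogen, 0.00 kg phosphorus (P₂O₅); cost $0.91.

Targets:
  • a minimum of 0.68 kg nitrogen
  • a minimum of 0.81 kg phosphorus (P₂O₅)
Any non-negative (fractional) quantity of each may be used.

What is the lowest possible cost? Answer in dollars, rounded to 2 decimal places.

Set it up as a linear program. Let x1 = kg of urea, x2 = kg of DAP, x3 = kg of calcium nitrate.
Minimize 1.02x1 + 1.2x2 + 0.91x3 subject to:
  0.47x1 + 0.17x2 + 0.15x3 ≥ 0.68   (nitrogen)
  0.47x2 ≥ 0.81   (phosphorus (P₂O₅))
  x1, x2, x3 ≥ 0.
The cheapest feasible vertex uses only urea, DAP; calcium nitrate is not used. The nitrogen and phosphorus (P₂O₅) requirements are met with equality.
So urea = 0.8234 kg, DAP = 1.723 kg.
Hence cost = 1.02·0.8234 + 1.2·1.723 = $2.9075.

$2.91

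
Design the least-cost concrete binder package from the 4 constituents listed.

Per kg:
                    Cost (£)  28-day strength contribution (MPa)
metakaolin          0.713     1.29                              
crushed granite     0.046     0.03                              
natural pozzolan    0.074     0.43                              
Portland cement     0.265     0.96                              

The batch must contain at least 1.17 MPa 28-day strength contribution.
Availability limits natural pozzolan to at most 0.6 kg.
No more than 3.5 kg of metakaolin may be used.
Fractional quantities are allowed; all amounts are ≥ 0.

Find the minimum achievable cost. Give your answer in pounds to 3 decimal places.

Set it up as a linear program. Let x1 = kg of metakaolin, x2 = kg of crushed granite, x3 = kg of natural pozzolan, x4 = kg of Portland cement.
min 0.713x1 + 0.046x2 + 0.074x3 + 0.265x4 with:
  1.29x1 + 0.03x2 + 0.43x3 + 0.96x4 ≥ 1.17   (28-day strength contribution)
  x3 ≤ 0.6
  x1 ≤ 3.5
  x1, x2, x3, x4 ≥ 0.
At the optimum only natural pozzolan, Portland cement are positive (metakaolin, crushed granite = 0). Binding constraints: 28-day strength contribution and the natural pozzolan cap.
Solving gives x3 = 0.6, x4 = 0.95.
Hence cost = 0.074·0.6 + 0.265·0.95 = £0.29615.

£0.296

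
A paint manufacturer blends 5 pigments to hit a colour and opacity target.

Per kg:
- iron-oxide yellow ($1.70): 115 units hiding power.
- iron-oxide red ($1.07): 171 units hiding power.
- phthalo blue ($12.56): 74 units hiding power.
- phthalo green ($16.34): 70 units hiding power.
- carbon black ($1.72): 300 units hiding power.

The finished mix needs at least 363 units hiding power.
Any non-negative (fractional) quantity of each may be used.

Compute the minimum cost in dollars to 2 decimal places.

This is a linear program. Let x1 = kg of iron-oxide yellow, x2 = kg of iron-oxide red, x3 = kg of phthalo blue, x4 = kg of phthalo green, x5 = kg of carbon black.
Minimise 1.7x1 + 1.07x2 + 12.56x3 + 16.34x4 + 1.72x5 with:
  115x1 + 171x2 + 74x3 + 70x4 + 300x5 ≥ 363   (hiding power)
  x1, x2, x3, x4, x5 ≥ 0.
The minimum-cost mix takes nothing from iron-oxide yellow, iron-oxide red, phthalo blue, phthalo green — only carbon black. The hiding power requirement is met with equality.
So carbon black = 1.21 kg.
Hence cost = 1.72·1.21 = $2.0812.

$2.08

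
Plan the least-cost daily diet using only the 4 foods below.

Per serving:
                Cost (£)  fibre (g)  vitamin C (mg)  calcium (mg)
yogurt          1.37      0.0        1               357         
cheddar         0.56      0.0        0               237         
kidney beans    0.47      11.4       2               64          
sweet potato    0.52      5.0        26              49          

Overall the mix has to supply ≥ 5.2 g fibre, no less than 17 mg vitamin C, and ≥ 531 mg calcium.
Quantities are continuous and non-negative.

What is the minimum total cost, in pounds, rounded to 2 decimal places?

£1.57

This is a linear program. Let x1 = servings of yogurt, x2 = servings of cheddar, x3 = servings of kidney beans, x4 = servings of sweet potato.
Minimize 1.37x1 + 0.56x2 + 0.47x3 + 0.52x4 with:
  11.4x3 + 5x4 ≥ 5.2   (fibre)
  1x1 + 2x3 + 26x4 ≥ 17   (vitamin C)
  357x1 + 237x2 + 64x3 + 49x4 ≥ 531   (calcium)
  x1, x2, x3, x4 ≥ 0.
At the optimum only cheddar, kidney beans, sweet potato are positive (yogurt = 0). There the fibre, vitamin C, calcium constraints are tight.
That vertex is x2 = 2.061, x3 = 0.1753, x4 = 0.6404.
Hence cost = 0.56·2.061 + 0.47·0.1753 + 0.52·0.6404 = £1.5696.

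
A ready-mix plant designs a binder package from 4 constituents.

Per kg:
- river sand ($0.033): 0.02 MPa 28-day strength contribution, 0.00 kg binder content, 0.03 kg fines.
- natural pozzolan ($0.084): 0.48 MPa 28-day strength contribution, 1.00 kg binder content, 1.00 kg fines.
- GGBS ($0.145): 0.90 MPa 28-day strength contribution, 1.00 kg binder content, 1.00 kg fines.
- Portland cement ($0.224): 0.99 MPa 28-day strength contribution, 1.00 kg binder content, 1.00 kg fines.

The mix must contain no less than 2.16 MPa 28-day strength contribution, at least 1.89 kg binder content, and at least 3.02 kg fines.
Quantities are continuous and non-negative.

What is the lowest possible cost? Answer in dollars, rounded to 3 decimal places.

Set it up as a linear program. Let x1 = kg of river sand, x2 = kg of natural pozzolan, x3 = kg of GGBS, x4 = kg of Portland cement.
min 0.033x1 + 0.084x2 + 0.145x3 + 0.224x4 with:
  0.02x1 + 0.48x2 + 0.9x3 + 0.99x4 ≥ 2.16   (28-day strength contribution)
  1x2 + 1x3 + 1x4 ≥ 1.89   (binder content)
  0.03x1 + 1x2 + 1x3 + 1x4 ≥ 3.02   (fines)
  x1, x2, x3, x4 ≥ 0.
The minimum-cost mix takes nothing from river sand, Portland cement — only natural pozzolan, GGBS. The 28-day strength contribution and fines requirements are met with equality.
Optimal quantities: natural pozzolan = 1.329 kg, GGBS = 1.691 kg.
Objective = 0.084·1.329 + 0.145·1.691 = 0.35683.

$0.357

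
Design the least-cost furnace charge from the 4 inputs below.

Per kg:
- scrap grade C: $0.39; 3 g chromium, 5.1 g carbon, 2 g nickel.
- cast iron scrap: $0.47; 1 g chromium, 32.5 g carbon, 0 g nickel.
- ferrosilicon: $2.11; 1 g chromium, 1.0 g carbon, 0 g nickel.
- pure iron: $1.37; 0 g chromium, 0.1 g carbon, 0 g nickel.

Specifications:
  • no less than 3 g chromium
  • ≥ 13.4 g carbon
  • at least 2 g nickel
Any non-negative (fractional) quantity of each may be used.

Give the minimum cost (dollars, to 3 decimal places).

Let x1 = kg of scrap grade C, x2 = kg of cast iron scrap, x3 = kg of ferrosilicon, x4 = kg of pure iron.
min 0.39x1 + 0.47x2 + 2.11x3 + 1.37x4 with:
  3x1 + 1x2 + 1x3 ≥ 3   (chromium)
  5.1x1 + 32.5x2 + 1x3 + 0.1x4 ≥ 13.4   (carbon)
  2x1 ≥ 2   (nickel)
  x1, x2, x3, x4 ≥ 0.
The optimal basis is {scrap grade C, cast iron scrap}; ferrosilicon, pure iron drop out. There the carbon and nickel constraints are tight.
Solving gives x1 = 1, x2 = 0.2554.
Hence cost = 0.39·1 + 0.47·0.2554 = $0.51004.

$0.510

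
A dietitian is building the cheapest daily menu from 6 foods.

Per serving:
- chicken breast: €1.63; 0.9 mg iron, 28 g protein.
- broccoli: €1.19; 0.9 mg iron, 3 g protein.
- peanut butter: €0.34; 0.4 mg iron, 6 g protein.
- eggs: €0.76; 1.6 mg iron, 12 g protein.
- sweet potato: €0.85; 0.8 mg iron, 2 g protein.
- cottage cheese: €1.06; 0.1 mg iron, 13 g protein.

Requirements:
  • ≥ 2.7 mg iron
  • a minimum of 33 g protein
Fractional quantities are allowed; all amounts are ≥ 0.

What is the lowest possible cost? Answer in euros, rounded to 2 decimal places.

€1.92

Treat it as an LP. Let x1 = servings of chicken breast, x2 = servings of broccoli, x3 = servings of peanut butter, x4 = servings of eggs, x5 = servings of sweet potato, x6 = servings of cottage cheese.
Minimise 1.63x1 + 1.19x2 + 0.34x3 + 0.76x4 + 0.85x5 + 1.06x6 with:
  0.9x1 + 0.9x2 + 0.4x3 + 1.6x4 + 0.8x5 + 0.1x6 ≥ 2.7   (iron)
  28x1 + 3x2 + 6x3 + 12x4 + 2x5 + 13x6 ≥ 33   (protein)
  x1, x2, x3, x4, x5, x6 ≥ 0.
At the optimum only peanut butter, eggs are positive (chicken breast, broccoli, sweet potato, cottage cheese = 0). There the iron and protein constraints are tight.
Solving gives x3 = 4.25, x4 = 0.625.
Objective = 0.34·4.25 + 0.76·0.625 = 1.9200.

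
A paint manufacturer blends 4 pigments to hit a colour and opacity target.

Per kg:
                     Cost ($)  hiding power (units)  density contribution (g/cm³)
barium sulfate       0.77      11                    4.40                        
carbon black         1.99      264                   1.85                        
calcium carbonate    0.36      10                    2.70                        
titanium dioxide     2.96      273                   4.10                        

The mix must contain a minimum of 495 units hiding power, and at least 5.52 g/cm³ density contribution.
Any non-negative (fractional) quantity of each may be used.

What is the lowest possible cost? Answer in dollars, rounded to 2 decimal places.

Let x1 = kg of barium sulfate, x2 = kg of carbon black, x3 = kg of calcium carbonate, x4 = kg of titanium dioxide.
min 0.77x1 + 1.99x2 + 0.36x3 + 2.96x4 subject to:
  11x1 + 264x2 + 10x3 + 273x4 ≥ 495   (hiding power)
  4.4x1 + 1.85x2 + 2.7x3 + 4.1x4 ≥ 5.52   (density contribution)
  x1, x2, x3, x4 ≥ 0.
The minimum-cost mix takes nothing from barium sulfate, titanium dioxide — only carbon black, calcium carbonate. Binding constraints: hiding power and density contribution.
That vertex is x2 = 1.845, x3 = 0.78.
Total cost: 1.99·1.845 + 0.36·0.78 = 3.9524.

$3.95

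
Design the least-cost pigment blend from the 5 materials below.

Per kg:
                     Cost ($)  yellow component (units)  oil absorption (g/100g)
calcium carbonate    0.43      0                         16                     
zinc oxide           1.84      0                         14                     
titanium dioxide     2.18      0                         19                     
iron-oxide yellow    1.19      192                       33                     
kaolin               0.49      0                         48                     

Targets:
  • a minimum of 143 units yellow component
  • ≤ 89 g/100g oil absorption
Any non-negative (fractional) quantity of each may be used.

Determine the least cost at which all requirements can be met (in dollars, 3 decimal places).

Set it up as a linear program. Let x1 = kg of calcium carbonate, x2 = kg of zinc oxide, x3 = kg of titanium dioxide, x4 = kg of iron-oxide yellow, x5 = kg of kaolin.
Minimise 0.43x1 + 1.84x2 + 2.18x3 + 1.19x4 + 0.49x5 with:
  192x4 ≥ 143   (yellow component)
  16x1 + 14x2 + 19x3 + 33x4 + 48x5 ≤ 89   (oil absorption)
  x1, x2, x3, x4, x5 ≥ 0.
The cheapest feasible vertex uses only iron-oxide yellow; calcium carbonate, zinc oxide, titanium dioxide, kaolin are not used. The yellow component requirement is met with equality.
So iron-oxide yellow = 0.7448 kg.
Objective = 1.19·0.7448 = 0.88631.

$0.886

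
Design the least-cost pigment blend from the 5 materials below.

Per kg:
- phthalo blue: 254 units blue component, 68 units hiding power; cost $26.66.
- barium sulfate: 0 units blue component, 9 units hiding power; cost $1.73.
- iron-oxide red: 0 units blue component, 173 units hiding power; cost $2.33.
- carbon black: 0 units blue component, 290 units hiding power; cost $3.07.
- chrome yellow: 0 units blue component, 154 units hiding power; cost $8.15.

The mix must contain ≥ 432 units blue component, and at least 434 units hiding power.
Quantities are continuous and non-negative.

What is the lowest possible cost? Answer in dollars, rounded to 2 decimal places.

Treat it as an LP. Let x1 = kg of phthalo blue, x2 = kg of barium sulfate, x3 = kg of iron-oxide red, x4 = kg of carbon black, x5 = kg of chrome yellow.
Minimize 26.66x1 + 1.73x2 + 2.33x3 + 3.07x4 + 8.15x5 s.t.:
  254x1 ≥ 432   (blue component)
  68x1 + 9x2 + 173x3 + 290x4 + 154x5 ≥ 434   (hiding power)
  x1, x2, x3, x4, x5 ≥ 0.
The optimal basis is {phthalo blue, carbon black}; barium sulfate, iron-oxide red, chrome yellow drop out. The blue component and hiding power requirements are met with equality.
So phthalo blue = 1.7008 kg, carbon black = 1.0977 kg.
Cost = 26.66·1.7008 + 3.07·1.0977 = 48.7133.

$48.71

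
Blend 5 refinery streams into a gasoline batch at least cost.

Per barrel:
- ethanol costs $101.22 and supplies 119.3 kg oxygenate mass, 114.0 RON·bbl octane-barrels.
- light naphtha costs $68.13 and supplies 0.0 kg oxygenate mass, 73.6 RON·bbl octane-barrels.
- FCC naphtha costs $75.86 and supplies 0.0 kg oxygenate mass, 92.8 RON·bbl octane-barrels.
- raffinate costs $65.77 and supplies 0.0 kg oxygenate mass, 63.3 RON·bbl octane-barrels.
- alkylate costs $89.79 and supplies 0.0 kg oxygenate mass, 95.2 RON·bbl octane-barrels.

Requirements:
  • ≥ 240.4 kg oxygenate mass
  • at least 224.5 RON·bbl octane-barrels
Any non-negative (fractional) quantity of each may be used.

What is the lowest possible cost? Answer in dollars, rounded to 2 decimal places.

$203.97

Set it up as a linear program. Let x1 = barrels of ethanol, x2 = barrels of light naphtha, x3 = barrels of FCC naphtha, x4 = barrels of raffinate, x5 = barrels of alkylate.
Minimize 101.22x1 + 68.13x2 + 75.86x3 + 65.77x4 + 89.79x5 with:
  119.3x1 ≥ 240.4   (oxygenate mass)
  114x1 + 73.6x2 + 92.8x3 + 63.3x4 + 95.2x5 ≥ 224.5   (octane-barrels)
  x1, x2, x3, x4, x5 ≥ 0.
At the optimum only ethanol is positive (light naphtha, FCC naphtha, raffinate, alkylate = 0). The oxygenate mass requirement is met with equality.
That vertex is x1 = 2.0151.
Cost = 101.22·2.0151 = 203.9684.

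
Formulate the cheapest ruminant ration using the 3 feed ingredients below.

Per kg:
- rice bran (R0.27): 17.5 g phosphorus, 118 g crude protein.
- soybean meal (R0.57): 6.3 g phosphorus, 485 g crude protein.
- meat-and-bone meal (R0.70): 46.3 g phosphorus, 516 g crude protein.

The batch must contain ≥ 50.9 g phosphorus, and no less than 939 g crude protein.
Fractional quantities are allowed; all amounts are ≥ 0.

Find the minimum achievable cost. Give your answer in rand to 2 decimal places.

R1.20

Let x1 = kg of rice bran, x2 = kg of soybean meal, x3 = kg of meat-and-bone meal.
Minimize 0.27x1 + 0.57x2 + 0.7x3 s.t.:
  17.5x1 + 6.3x2 + 46.3x3 ≥ 50.9   (phosphorus)
  118x1 + 485x2 + 516x3 ≥ 939   (crude protein)
  x1, x2, x3 ≥ 0.
The cheapest feasible vertex uses only soybean meal, meat-and-bone meal; rice bran is not used. Binding constraints: phosphorus and crude protein.
Optimal quantities: soybean meal = 0.8962 kg, meat-and-bone meal = 0.9774 kg.
Hence cost = 0.57·0.8962 + 0.7·0.9774 = R1.19501.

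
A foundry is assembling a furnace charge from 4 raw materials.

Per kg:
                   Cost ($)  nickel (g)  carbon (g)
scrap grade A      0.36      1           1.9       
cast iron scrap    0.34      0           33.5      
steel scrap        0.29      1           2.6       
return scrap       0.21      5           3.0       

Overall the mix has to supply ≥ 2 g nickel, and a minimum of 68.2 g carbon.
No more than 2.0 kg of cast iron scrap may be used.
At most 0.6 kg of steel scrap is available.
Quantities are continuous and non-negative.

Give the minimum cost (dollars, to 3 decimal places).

$0.764

This is a linear program. Let x1 = kg of scrap grade A, x2 = kg of cast iron scrap, x3 = kg of steel scrap, x4 = kg of return scrap.
Minimize 0.36x1 + 0.34x2 + 0.29x3 + 0.21x4 s.t.:
  1x1 + 1x3 + 5x4 ≥ 2   (nickel)
  1.9x1 + 33.5x2 + 2.6x3 + 3x4 ≥ 68.2   (carbon)
  x2 ≤ 2
  x3 ≤ 0.6
  x1, x2, x3, x4 ≥ 0.
At the optimum only cast iron scrap, return scrap are positive (scrap grade A, steel scrap = 0). The nickel, carbon, the cast iron scrap cap requirements are met with equality.
Optimal quantities: cast iron scrap = 2 kg, return scrap = 0.4 kg.
Cost = 0.34·2 + 0.21·0.4 = 0.76400.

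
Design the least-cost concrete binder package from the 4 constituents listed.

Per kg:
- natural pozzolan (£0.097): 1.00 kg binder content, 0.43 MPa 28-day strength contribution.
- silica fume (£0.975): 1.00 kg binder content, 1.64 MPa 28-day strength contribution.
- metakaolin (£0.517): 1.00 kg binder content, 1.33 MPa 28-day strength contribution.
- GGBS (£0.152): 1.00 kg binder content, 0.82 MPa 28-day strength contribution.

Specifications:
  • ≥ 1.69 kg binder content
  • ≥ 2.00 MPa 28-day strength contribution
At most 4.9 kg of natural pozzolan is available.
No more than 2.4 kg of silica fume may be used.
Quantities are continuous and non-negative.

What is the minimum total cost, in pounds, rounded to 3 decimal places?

Set it up as a linear program. Let x1 = kg of natural pozzolan, x2 = kg of silica fume, x3 = kg of metakaolin, x4 = kg of GGBS.
Minimise 0.097x1 + 0.975x2 + 0.517x3 + 0.152x4 subject to:
  1x1 + 1x2 + 1x3 + 1x4 ≥ 1.69   (binder content)
  0.43x1 + 1.64x2 + 1.33x3 + 0.82x4 ≥ 2   (28-day strength contribution)
  x1 ≤ 4.9
  x2 ≤ 2.4
  x1, x2, x3, x4 ≥ 0.
The minimum-cost mix takes nothing from natural pozzolan, silica fume, metakaolin — only GGBS. Binding constraint: 28-day strength contribution.
Solving gives x4 = 2.439.
Objective = 0.152·2.439 = 0.37073.

£0.371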